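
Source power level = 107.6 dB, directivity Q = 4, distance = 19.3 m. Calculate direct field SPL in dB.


Given values:
  Lw = 107.6 dB, Q = 4, r = 19.3 m
Formula: SPL = Lw + 10 * log10(Q / (4 * pi * r^2))
Compute 4 * pi * r^2 = 4 * pi * 19.3^2 = 4680.8474
Compute Q / denom = 4 / 4680.8474 = 0.00085455
Compute 10 * log10(0.00085455) = -30.6826
SPL = 107.6 + (-30.6826) = 76.92

76.92 dB


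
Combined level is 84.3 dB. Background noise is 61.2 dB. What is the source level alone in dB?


Given values:
  L_total = 84.3 dB, L_bg = 61.2 dB
Formula: L_source = 10 * log10(10^(L_total/10) - 10^(L_bg/10))
Convert to linear:
  10^(84.3/10) = 269153480.3927
  10^(61.2/10) = 1318256.7386
Difference: 269153480.3927 - 1318256.7386 = 267835223.6541
L_source = 10 * log10(267835223.6541) = 84.28

84.28 dB


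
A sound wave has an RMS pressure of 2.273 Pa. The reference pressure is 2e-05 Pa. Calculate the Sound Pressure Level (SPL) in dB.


Given values:
  p = 2.273 Pa
  p_ref = 2e-05 Pa
Formula: SPL = 20 * log10(p / p_ref)
Compute ratio: p / p_ref = 2.273 / 2e-05 = 113650
Compute log10: log10(113650) = 5.055569
Multiply: SPL = 20 * 5.055569 = 101.11

101.11 dB


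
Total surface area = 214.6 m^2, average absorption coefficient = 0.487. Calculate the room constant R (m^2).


Given values:
  S = 214.6 m^2, alpha = 0.487
Formula: R = S * alpha / (1 - alpha)
Numerator: 214.6 * 0.487 = 104.5102
Denominator: 1 - 0.487 = 0.513
R = 104.5102 / 0.513 = 203.72

203.72 m^2


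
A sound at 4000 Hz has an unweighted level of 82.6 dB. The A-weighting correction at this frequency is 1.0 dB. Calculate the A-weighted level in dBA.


Given values:
  SPL = 82.6 dB
  A-weighting at 4000 Hz = 1.0 dB
Formula: L_A = SPL + A_weight
L_A = 82.6 + (1.0)
L_A = 83.6

83.6 dBA


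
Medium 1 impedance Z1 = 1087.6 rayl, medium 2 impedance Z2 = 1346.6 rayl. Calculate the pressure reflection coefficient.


Given values:
  Z1 = 1087.6 rayl, Z2 = 1346.6 rayl
Formula: R = (Z2 - Z1) / (Z2 + Z1)
Numerator: Z2 - Z1 = 1346.6 - 1087.6 = 259.0
Denominator: Z2 + Z1 = 1346.6 + 1087.6 = 2434.2
R = 259.0 / 2434.2 = 0.1064

0.1064


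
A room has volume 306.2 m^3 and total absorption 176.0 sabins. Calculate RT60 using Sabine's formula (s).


Given values:
  V = 306.2 m^3
  A = 176.0 sabins
Formula: RT60 = 0.161 * V / A
Numerator: 0.161 * 306.2 = 49.2982
RT60 = 49.2982 / 176.0 = 0.28

0.28 s


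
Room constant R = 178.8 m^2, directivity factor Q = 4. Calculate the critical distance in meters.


Given values:
  R = 178.8 m^2, Q = 4
Formula: d_c = 0.141 * sqrt(Q * R)
Compute Q * R = 4 * 178.8 = 715.2
Compute sqrt(715.2) = 26.7432
d_c = 0.141 * 26.7432 = 3.771

3.771 m


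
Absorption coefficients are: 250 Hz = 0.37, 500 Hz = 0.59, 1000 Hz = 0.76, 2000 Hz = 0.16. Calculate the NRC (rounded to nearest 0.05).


Given values:
  a_250 = 0.37, a_500 = 0.59
  a_1000 = 0.76, a_2000 = 0.16
Formula: NRC = (a250 + a500 + a1000 + a2000) / 4
Sum = 0.37 + 0.59 + 0.76 + 0.16 = 1.88
NRC = 1.88 / 4 = 0.47
Rounded to nearest 0.05: 0.45

0.45


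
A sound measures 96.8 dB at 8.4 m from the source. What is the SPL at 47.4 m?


Given values:
  SPL1 = 96.8 dB, r1 = 8.4 m, r2 = 47.4 m
Formula: SPL2 = SPL1 - 20 * log10(r2 / r1)
Compute ratio: r2 / r1 = 47.4 / 8.4 = 5.6429
Compute log10: log10(5.6429) = 0.751502
Compute drop: 20 * 0.751502 = 15.03
SPL2 = 96.8 - 15.03 = 81.77

81.77 dB


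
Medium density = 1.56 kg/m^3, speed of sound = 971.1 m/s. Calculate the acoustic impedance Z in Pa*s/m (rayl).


Given values:
  rho = 1.56 kg/m^3
  c = 971.1 m/s
Formula: Z = rho * c
Z = 1.56 * 971.1
Z = 1514.92

1514.92 rayl


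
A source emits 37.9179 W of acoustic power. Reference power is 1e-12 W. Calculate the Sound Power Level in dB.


Given values:
  W = 37.9179 W
  W_ref = 1e-12 W
Formula: SWL = 10 * log10(W / W_ref)
Compute ratio: W / W_ref = 37917900000000
Compute log10: log10(37917900000000) = 13.578844
Multiply: SWL = 10 * 13.578844 = 135.79

135.79 dB


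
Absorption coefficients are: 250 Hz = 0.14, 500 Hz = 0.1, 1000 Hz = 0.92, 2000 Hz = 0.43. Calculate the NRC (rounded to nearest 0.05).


Given values:
  a_250 = 0.14, a_500 = 0.1
  a_1000 = 0.92, a_2000 = 0.43
Formula: NRC = (a250 + a500 + a1000 + a2000) / 4
Sum = 0.14 + 0.1 + 0.92 + 0.43 = 1.59
NRC = 1.59 / 4 = 0.3975
Rounded to nearest 0.05: 0.4

0.4


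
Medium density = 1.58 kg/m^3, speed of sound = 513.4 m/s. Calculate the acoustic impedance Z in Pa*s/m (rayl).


Given values:
  rho = 1.58 kg/m^3
  c = 513.4 m/s
Formula: Z = rho * c
Z = 1.58 * 513.4
Z = 811.17

811.17 rayl


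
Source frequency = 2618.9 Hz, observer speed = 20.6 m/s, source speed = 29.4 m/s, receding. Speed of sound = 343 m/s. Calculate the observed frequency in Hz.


Given values:
  f_s = 2618.9 Hz, v_o = 20.6 m/s, v_s = 29.4 m/s
  Direction: receding
Formula: f_o = f_s * (c - v_o) / (c + v_s)
Numerator: c - v_o = 343 - 20.6 = 322.4
Denominator: c + v_s = 343 + 29.4 = 372.4
f_o = 2618.9 * 322.4 / 372.4 = 2267.28

2267.28 Hz


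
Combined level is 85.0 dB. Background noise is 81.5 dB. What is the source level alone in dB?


Given values:
  L_total = 85.0 dB, L_bg = 81.5 dB
Formula: L_source = 10 * log10(10^(L_total/10) - 10^(L_bg/10))
Convert to linear:
  10^(85.0/10) = 316227766.0168
  10^(81.5/10) = 141253754.4623
Difference: 316227766.0168 - 141253754.4623 = 174974011.5545
L_source = 10 * log10(174974011.5545) = 82.43

82.43 dB


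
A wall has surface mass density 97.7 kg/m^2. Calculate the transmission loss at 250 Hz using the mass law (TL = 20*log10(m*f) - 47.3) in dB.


Given values:
  m = 97.7 kg/m^2, f = 250 Hz
Formula: TL = 20 * log10(m * f) - 47.3
Compute m * f = 97.7 * 250 = 24425.0
Compute log10(24425.0) = 4.387835
Compute 20 * 4.387835 = 87.7567
TL = 87.7567 - 47.3 = 40.46

40.46 dB


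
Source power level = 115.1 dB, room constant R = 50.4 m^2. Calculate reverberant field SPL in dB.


Given values:
  Lw = 115.1 dB, R = 50.4 m^2
Formula: SPL = Lw + 10 * log10(4 / R)
Compute 4 / R = 4 / 50.4 = 0.079365
Compute 10 * log10(0.079365) = -11.0037
SPL = 115.1 + (-11.0037) = 104.1

104.1 dB


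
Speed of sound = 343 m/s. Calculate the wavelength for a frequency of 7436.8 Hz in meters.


Given values:
  c = 343 m/s, f = 7436.8 Hz
Formula: lambda = c / f
lambda = 343 / 7436.8
lambda = 0.0461

0.0461 m


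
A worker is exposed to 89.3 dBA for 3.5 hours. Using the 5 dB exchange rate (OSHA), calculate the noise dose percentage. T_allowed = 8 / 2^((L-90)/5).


Given values:
  L = 89.3 dBA, T = 3.5 hours
Formula: T_allowed = 8 / 2^((L - 90) / 5)
Compute exponent: (89.3 - 90) / 5 = -0.14
Compute 2^(-0.14) = 0.907519
T_allowed = 8 / 0.907519 = 8.815242 hours
Dose = (T / T_allowed) * 100
Dose = (3.5 / 8.815242) * 100 = 39.7

39.7 %


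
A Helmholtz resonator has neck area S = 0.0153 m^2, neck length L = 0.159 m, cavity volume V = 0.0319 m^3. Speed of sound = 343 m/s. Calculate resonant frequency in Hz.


Given values:
  S = 0.0153 m^2, L = 0.159 m, V = 0.0319 m^3, c = 343 m/s
Formula: f = (c / (2*pi)) * sqrt(S / (V * L))
Compute V * L = 0.0319 * 0.159 = 0.0050721
Compute S / (V * L) = 0.0153 / 0.0050721 = 3.0165
Compute sqrt(3.0165) = 1.736807
Compute c / (2*pi) = 343 / 6.283185 = 54.590148
f = 54.590148 * 1.736807 = 94.81

94.81 Hz


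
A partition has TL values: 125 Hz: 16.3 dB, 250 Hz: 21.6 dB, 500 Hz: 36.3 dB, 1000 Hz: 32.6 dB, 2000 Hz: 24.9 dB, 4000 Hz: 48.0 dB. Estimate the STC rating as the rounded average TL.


Given TL values at each frequency:
  125 Hz: 16.3 dB
  250 Hz: 21.6 dB
  500 Hz: 36.3 dB
  1000 Hz: 32.6 dB
  2000 Hz: 24.9 dB
  4000 Hz: 48.0 dB
Formula: STC ~ round(average of TL values)
Sum = 16.3 + 21.6 + 36.3 + 32.6 + 24.9 + 48.0 = 179.7
Average = 179.7 / 6 = 29.95
Rounded: 30

30


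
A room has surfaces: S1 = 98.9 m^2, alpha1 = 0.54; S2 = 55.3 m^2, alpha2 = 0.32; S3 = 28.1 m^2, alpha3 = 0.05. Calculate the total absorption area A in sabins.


Given surfaces:
  Surface 1: 98.9 * 0.54 = 53.406
  Surface 2: 55.3 * 0.32 = 17.696
  Surface 3: 28.1 * 0.05 = 1.405
Formula: A = sum(Si * alpha_i)
A = 53.406 + 17.696 + 1.405
A = 72.51

72.51 sabins


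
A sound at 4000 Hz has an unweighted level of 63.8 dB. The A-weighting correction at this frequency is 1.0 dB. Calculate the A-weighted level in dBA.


Given values:
  SPL = 63.8 dB
  A-weighting at 4000 Hz = 1.0 dB
Formula: L_A = SPL + A_weight
L_A = 63.8 + (1.0)
L_A = 64.8

64.8 dBA


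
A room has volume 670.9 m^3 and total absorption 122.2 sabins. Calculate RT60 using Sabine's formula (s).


Given values:
  V = 670.9 m^3
  A = 122.2 sabins
Formula: RT60 = 0.161 * V / A
Numerator: 0.161 * 670.9 = 108.0149
RT60 = 108.0149 / 122.2 = 0.884

0.884 s


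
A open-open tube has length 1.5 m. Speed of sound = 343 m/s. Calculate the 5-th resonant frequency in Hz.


Given values:
  Tube type: open-open, L = 1.5 m, c = 343 m/s, n = 5
Formula: f_n = n * c / (2 * L)
Compute 2 * L = 2 * 1.5 = 3.0
f = 5 * 343 / 3.0
f = 571.67

571.67 Hz


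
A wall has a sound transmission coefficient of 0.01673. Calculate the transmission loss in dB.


Given values:
  tau = 0.01673
Formula: TL = 10 * log10(1 / tau)
Compute 1 / tau = 1 / 0.01673 = 59.7729
Compute log10(59.7729) = 1.776504
TL = 10 * 1.776504 = 17.77

17.77 dB


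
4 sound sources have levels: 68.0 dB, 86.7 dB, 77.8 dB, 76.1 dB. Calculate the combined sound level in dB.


Formula: L_total = 10 * log10( sum(10^(Li/10)) )
  Source 1: 10^(68.0/10) = 6309573.4448
  Source 2: 10^(86.7/10) = 467735141.2872
  Source 3: 10^(77.8/10) = 60255958.6074
  Source 4: 10^(76.1/10) = 40738027.7804
Sum of linear values = 575038701.1198
L_total = 10 * log10(575038701.1198) = 87.6

87.6 dB


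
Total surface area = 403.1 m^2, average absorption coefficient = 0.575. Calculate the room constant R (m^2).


Given values:
  S = 403.1 m^2, alpha = 0.575
Formula: R = S * alpha / (1 - alpha)
Numerator: 403.1 * 0.575 = 231.7825
Denominator: 1 - 0.575 = 0.425
R = 231.7825 / 0.425 = 545.37

545.37 m^2


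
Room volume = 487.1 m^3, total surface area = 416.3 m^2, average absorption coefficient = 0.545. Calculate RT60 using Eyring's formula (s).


Given values:
  V = 487.1 m^3, S = 416.3 m^2, alpha = 0.545
Formula: RT60 = 0.161 * V / (-S * ln(1 - alpha))
Compute ln(1 - 0.545) = ln(0.455) = -0.787458
Denominator: -416.3 * -0.787458 = 327.8188
Numerator: 0.161 * 487.1 = 78.4231
RT60 = 78.4231 / 327.8188 = 0.239

0.239 s


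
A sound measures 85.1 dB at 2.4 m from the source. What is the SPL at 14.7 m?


Given values:
  SPL1 = 85.1 dB, r1 = 2.4 m, r2 = 14.7 m
Formula: SPL2 = SPL1 - 20 * log10(r2 / r1)
Compute ratio: r2 / r1 = 14.7 / 2.4 = 6.125
Compute log10: log10(6.125) = 0.787106
Compute drop: 20 * 0.787106 = 15.7421
SPL2 = 85.1 - 15.7421 = 69.36

69.36 dB


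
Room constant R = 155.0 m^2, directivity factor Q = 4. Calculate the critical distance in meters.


Given values:
  R = 155.0 m^2, Q = 4
Formula: d_c = 0.141 * sqrt(Q * R)
Compute Q * R = 4 * 155.0 = 620.0
Compute sqrt(620.0) = 24.8998
d_c = 0.141 * 24.8998 = 3.511

3.511 m


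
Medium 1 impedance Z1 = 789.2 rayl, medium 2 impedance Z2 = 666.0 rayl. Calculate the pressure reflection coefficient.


Given values:
  Z1 = 789.2 rayl, Z2 = 666.0 rayl
Formula: R = (Z2 - Z1) / (Z2 + Z1)
Numerator: Z2 - Z1 = 666.0 - 789.2 = -123.2
Denominator: Z2 + Z1 = 666.0 + 789.2 = 1455.2
R = -123.2 / 1455.2 = -0.0847

-0.0847


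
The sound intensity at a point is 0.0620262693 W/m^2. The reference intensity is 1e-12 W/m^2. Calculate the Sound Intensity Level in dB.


Given values:
  I = 0.0620262693 W/m^2
  I_ref = 1e-12 W/m^2
Formula: SIL = 10 * log10(I / I_ref)
Compute ratio: I / I_ref = 62026269300
Compute log10: log10(62026269300) = 10.792576
Multiply: SIL = 10 * 10.792576 = 107.93

107.93 dB


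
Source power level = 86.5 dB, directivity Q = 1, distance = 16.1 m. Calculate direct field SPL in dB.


Given values:
  Lw = 86.5 dB, Q = 1, r = 16.1 m
Formula: SPL = Lw + 10 * log10(Q / (4 * pi * r^2))
Compute 4 * pi * r^2 = 4 * pi * 16.1^2 = 3257.3289
Compute Q / denom = 1 / 3257.3289 = 0.000307
Compute 10 * log10(0.000307) = -35.1286
SPL = 86.5 + (-35.1286) = 51.37

51.37 dB


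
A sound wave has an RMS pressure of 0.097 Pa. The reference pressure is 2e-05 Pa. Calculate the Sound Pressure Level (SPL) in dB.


Given values:
  p = 0.097 Pa
  p_ref = 2e-05 Pa
Formula: SPL = 20 * log10(p / p_ref)
Compute ratio: p / p_ref = 0.097 / 2e-05 = 4850
Compute log10: log10(4850) = 3.685742
Multiply: SPL = 20 * 3.685742 = 73.71

73.71 dB


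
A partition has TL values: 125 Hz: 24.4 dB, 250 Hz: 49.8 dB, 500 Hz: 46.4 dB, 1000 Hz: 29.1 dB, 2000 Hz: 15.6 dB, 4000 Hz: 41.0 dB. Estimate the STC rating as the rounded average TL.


Given TL values at each frequency:
  125 Hz: 24.4 dB
  250 Hz: 49.8 dB
  500 Hz: 46.4 dB
  1000 Hz: 29.1 dB
  2000 Hz: 15.6 dB
  4000 Hz: 41.0 dB
Formula: STC ~ round(average of TL values)
Sum = 24.4 + 49.8 + 46.4 + 29.1 + 15.6 + 41.0 = 206.3
Average = 206.3 / 6 = 34.38
Rounded: 34

34


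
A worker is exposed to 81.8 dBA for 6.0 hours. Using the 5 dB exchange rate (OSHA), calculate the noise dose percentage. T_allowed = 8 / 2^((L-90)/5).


Given values:
  L = 81.8 dBA, T = 6.0 hours
Formula: T_allowed = 8 / 2^((L - 90) / 5)
Compute exponent: (81.8 - 90) / 5 = -1.64
Compute 2^(-1.64) = 0.320856
T_allowed = 8 / 0.320856 = 24.933303 hours
Dose = (T / T_allowed) * 100
Dose = (6.0 / 24.933303) * 100 = 24.06

24.06 %


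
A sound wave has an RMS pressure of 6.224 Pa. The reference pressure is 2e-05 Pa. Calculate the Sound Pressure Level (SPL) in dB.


Given values:
  p = 6.224 Pa
  p_ref = 2e-05 Pa
Formula: SPL = 20 * log10(p / p_ref)
Compute ratio: p / p_ref = 6.224 / 2e-05 = 311200
Compute log10: log10(311200) = 5.49304
Multiply: SPL = 20 * 5.49304 = 109.86

109.86 dB


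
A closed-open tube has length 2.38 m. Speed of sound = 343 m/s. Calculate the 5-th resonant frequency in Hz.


Given values:
  Tube type: closed-open, L = 2.38 m, c = 343 m/s, n = 5
Formula: f_n = (2n - 1) * c / (4 * L)
Compute 2n - 1 = 2*5 - 1 = 9
Compute 4 * L = 4 * 2.38 = 9.52
f = 9 * 343 / 9.52
f = 324.26

324.26 Hz


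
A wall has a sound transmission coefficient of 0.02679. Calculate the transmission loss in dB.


Given values:
  tau = 0.02679
Formula: TL = 10 * log10(1 / tau)
Compute 1 / tau = 1 / 0.02679 = 37.3274
Compute log10(37.3274) = 1.572028
TL = 10 * 1.572028 = 15.72

15.72 dB


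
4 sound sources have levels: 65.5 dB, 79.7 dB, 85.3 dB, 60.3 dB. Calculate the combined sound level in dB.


Formula: L_total = 10 * log10( sum(10^(Li/10)) )
  Source 1: 10^(65.5/10) = 3548133.8923
  Source 2: 10^(79.7/10) = 93325430.0797
  Source 3: 10^(85.3/10) = 338844156.1392
  Source 4: 10^(60.3/10) = 1071519.3052
Sum of linear values = 436789239.4164
L_total = 10 * log10(436789239.4164) = 86.4

86.4 dB


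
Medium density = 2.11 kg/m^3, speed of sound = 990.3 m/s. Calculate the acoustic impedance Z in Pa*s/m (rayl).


Given values:
  rho = 2.11 kg/m^3
  c = 990.3 m/s
Formula: Z = rho * c
Z = 2.11 * 990.3
Z = 2089.53

2089.53 rayl


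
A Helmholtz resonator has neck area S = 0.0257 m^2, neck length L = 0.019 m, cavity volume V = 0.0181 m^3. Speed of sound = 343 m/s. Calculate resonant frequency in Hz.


Given values:
  S = 0.0257 m^2, L = 0.019 m, V = 0.0181 m^3, c = 343 m/s
Formula: f = (c / (2*pi)) * sqrt(S / (V * L))
Compute V * L = 0.0181 * 0.019 = 0.0003439
Compute S / (V * L) = 0.0257 / 0.0003439 = 74.731
Compute sqrt(74.731) = 8.644709
Compute c / (2*pi) = 343 / 6.283185 = 54.590148
f = 54.590148 * 8.644709 = 471.92

471.92 Hz


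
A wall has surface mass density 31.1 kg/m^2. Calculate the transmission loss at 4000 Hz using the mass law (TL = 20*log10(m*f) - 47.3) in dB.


Given values:
  m = 31.1 kg/m^2, f = 4000 Hz
Formula: TL = 20 * log10(m * f) - 47.3
Compute m * f = 31.1 * 4000 = 124400.0
Compute log10(124400.0) = 5.09482
Compute 20 * 5.09482 = 101.8964
TL = 101.8964 - 47.3 = 54.6

54.6 dB


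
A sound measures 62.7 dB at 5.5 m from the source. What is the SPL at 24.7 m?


Given values:
  SPL1 = 62.7 dB, r1 = 5.5 m, r2 = 24.7 m
Formula: SPL2 = SPL1 - 20 * log10(r2 / r1)
Compute ratio: r2 / r1 = 24.7 / 5.5 = 4.4909
Compute log10: log10(4.4909) = 0.652333
Compute drop: 20 * 0.652333 = 13.0467
SPL2 = 62.7 - 13.0467 = 49.65

49.65 dB


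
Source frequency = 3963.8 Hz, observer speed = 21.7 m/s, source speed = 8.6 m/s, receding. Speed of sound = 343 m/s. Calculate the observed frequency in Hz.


Given values:
  f_s = 3963.8 Hz, v_o = 21.7 m/s, v_s = 8.6 m/s
  Direction: receding
Formula: f_o = f_s * (c - v_o) / (c + v_s)
Numerator: c - v_o = 343 - 21.7 = 321.3
Denominator: c + v_s = 343 + 8.6 = 351.6
f_o = 3963.8 * 321.3 / 351.6 = 3622.21

3622.21 Hz


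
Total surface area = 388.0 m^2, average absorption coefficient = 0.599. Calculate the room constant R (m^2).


Given values:
  S = 388.0 m^2, alpha = 0.599
Formula: R = S * alpha / (1 - alpha)
Numerator: 388.0 * 0.599 = 232.412
Denominator: 1 - 0.599 = 0.401
R = 232.412 / 0.401 = 579.58

579.58 m^2


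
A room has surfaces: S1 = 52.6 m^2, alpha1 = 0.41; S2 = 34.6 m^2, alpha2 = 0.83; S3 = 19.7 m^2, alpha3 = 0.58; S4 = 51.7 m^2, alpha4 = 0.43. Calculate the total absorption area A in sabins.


Given surfaces:
  Surface 1: 52.6 * 0.41 = 21.566
  Surface 2: 34.6 * 0.83 = 28.718
  Surface 3: 19.7 * 0.58 = 11.426
  Surface 4: 51.7 * 0.43 = 22.231
Formula: A = sum(Si * alpha_i)
A = 21.566 + 28.718 + 11.426 + 22.231
A = 83.94

83.94 sabins


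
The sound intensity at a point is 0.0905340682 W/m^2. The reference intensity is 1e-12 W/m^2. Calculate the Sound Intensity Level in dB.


Given values:
  I = 0.0905340682 W/m^2
  I_ref = 1e-12 W/m^2
Formula: SIL = 10 * log10(I / I_ref)
Compute ratio: I / I_ref = 90534068200
Compute log10: log10(90534068200) = 10.956812
Multiply: SIL = 10 * 10.956812 = 109.57

109.57 dB


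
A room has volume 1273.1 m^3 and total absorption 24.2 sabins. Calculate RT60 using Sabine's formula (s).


Given values:
  V = 1273.1 m^3
  A = 24.2 sabins
Formula: RT60 = 0.161 * V / A
Numerator: 0.161 * 1273.1 = 204.9691
RT60 = 204.9691 / 24.2 = 8.47

8.47 s


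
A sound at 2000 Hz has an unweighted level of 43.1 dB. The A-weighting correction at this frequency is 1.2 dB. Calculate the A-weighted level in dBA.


Given values:
  SPL = 43.1 dB
  A-weighting at 2000 Hz = 1.2 dB
Formula: L_A = SPL + A_weight
L_A = 43.1 + (1.2)
L_A = 44.3

44.3 dBA


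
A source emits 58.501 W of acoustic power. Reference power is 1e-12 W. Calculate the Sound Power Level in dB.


Given values:
  W = 58.501 W
  W_ref = 1e-12 W
Formula: SWL = 10 * log10(W / W_ref)
Compute ratio: W / W_ref = 58501000000000
Compute log10: log10(58501000000000) = 13.767163
Multiply: SWL = 10 * 13.767163 = 137.67

137.67 dB


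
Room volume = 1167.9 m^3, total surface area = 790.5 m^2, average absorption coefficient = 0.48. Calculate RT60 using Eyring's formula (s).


Given values:
  V = 1167.9 m^3, S = 790.5 m^2, alpha = 0.48
Formula: RT60 = 0.161 * V / (-S * ln(1 - alpha))
Compute ln(1 - 0.48) = ln(0.52) = -0.653926
Denominator: -790.5 * -0.653926 = 516.9285
Numerator: 0.161 * 1167.9 = 188.0319
RT60 = 188.0319 / 516.9285 = 0.364

0.364 s


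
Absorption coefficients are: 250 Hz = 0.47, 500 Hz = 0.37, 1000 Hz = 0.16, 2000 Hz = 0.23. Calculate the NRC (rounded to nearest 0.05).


Given values:
  a_250 = 0.47, a_500 = 0.37
  a_1000 = 0.16, a_2000 = 0.23
Formula: NRC = (a250 + a500 + a1000 + a2000) / 4
Sum = 0.47 + 0.37 + 0.16 + 0.23 = 1.23
NRC = 1.23 / 4 = 0.3075
Rounded to nearest 0.05: 0.3

0.3


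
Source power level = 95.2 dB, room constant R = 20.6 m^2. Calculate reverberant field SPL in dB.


Given values:
  Lw = 95.2 dB, R = 20.6 m^2
Formula: SPL = Lw + 10 * log10(4 / R)
Compute 4 / R = 4 / 20.6 = 0.194175
Compute 10 * log10(0.194175) = -7.1181
SPL = 95.2 + (-7.1181) = 88.08

88.08 dB


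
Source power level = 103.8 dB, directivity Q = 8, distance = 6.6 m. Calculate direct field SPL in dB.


Given values:
  Lw = 103.8 dB, Q = 8, r = 6.6 m
Formula: SPL = Lw + 10 * log10(Q / (4 * pi * r^2))
Compute 4 * pi * r^2 = 4 * pi * 6.6^2 = 547.3911
Compute Q / denom = 8 / 547.3911 = 0.01461478
Compute 10 * log10(0.01461478) = -18.3521
SPL = 103.8 + (-18.3521) = 85.45

85.45 dB


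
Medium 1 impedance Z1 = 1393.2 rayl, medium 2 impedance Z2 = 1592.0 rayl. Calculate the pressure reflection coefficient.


Given values:
  Z1 = 1393.2 rayl, Z2 = 1592.0 rayl
Formula: R = (Z2 - Z1) / (Z2 + Z1)
Numerator: Z2 - Z1 = 1592.0 - 1393.2 = 198.8
Denominator: Z2 + Z1 = 1592.0 + 1393.2 = 2985.2
R = 198.8 / 2985.2 = 0.0666

0.0666


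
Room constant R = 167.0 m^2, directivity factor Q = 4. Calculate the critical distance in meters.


Given values:
  R = 167.0 m^2, Q = 4
Formula: d_c = 0.141 * sqrt(Q * R)
Compute Q * R = 4 * 167.0 = 668.0
Compute sqrt(668.0) = 25.8457
d_c = 0.141 * 25.8457 = 3.644

3.644 m


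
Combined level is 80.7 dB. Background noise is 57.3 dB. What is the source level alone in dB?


Given values:
  L_total = 80.7 dB, L_bg = 57.3 dB
Formula: L_source = 10 * log10(10^(L_total/10) - 10^(L_bg/10))
Convert to linear:
  10^(80.7/10) = 117489755.494
  10^(57.3/10) = 537031.7964
Difference: 117489755.494 - 537031.7964 = 116952723.6976
L_source = 10 * log10(116952723.6976) = 80.68

80.68 dB


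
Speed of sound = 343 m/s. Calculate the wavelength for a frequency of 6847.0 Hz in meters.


Given values:
  c = 343 m/s, f = 6847.0 Hz
Formula: lambda = c / f
lambda = 343 / 6847.0
lambda = 0.0501

0.0501 m


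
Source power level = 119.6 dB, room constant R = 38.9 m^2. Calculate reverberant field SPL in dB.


Given values:
  Lw = 119.6 dB, R = 38.9 m^2
Formula: SPL = Lw + 10 * log10(4 / R)
Compute 4 / R = 4 / 38.9 = 0.102828
Compute 10 * log10(0.102828) = -9.8789
SPL = 119.6 + (-9.8789) = 109.72

109.72 dB


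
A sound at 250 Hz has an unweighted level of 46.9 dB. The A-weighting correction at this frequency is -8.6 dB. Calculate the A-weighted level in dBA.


Given values:
  SPL = 46.9 dB
  A-weighting at 250 Hz = -8.6 dB
Formula: L_A = SPL + A_weight
L_A = 46.9 + (-8.6)
L_A = 38.3

38.3 dBA


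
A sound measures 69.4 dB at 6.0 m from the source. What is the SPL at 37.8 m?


Given values:
  SPL1 = 69.4 dB, r1 = 6.0 m, r2 = 37.8 m
Formula: SPL2 = SPL1 - 20 * log10(r2 / r1)
Compute ratio: r2 / r1 = 37.8 / 6.0 = 6.3
Compute log10: log10(6.3) = 0.799341
Compute drop: 20 * 0.799341 = 15.9868
SPL2 = 69.4 - 15.9868 = 53.41

53.41 dB


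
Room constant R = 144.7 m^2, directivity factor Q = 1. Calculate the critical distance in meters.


Given values:
  R = 144.7 m^2, Q = 1
Formula: d_c = 0.141 * sqrt(Q * R)
Compute Q * R = 1 * 144.7 = 144.7
Compute sqrt(144.7) = 12.0291
d_c = 0.141 * 12.0291 = 1.696

1.696 m


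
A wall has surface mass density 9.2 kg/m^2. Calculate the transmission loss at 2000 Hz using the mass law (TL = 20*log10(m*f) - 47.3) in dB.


Given values:
  m = 9.2 kg/m^2, f = 2000 Hz
Formula: TL = 20 * log10(m * f) - 47.3
Compute m * f = 9.2 * 2000 = 18400.0
Compute log10(18400.0) = 4.264818
Compute 20 * 4.264818 = 85.2964
TL = 85.2964 - 47.3 = 38.0

38.0 dB


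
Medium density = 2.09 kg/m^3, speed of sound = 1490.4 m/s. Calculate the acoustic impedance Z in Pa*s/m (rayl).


Given values:
  rho = 2.09 kg/m^3
  c = 1490.4 m/s
Formula: Z = rho * c
Z = 2.09 * 1490.4
Z = 3114.94

3114.94 rayl


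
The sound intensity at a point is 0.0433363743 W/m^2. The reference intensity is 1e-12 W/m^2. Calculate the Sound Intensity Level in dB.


Given values:
  I = 0.0433363743 W/m^2
  I_ref = 1e-12 W/m^2
Formula: SIL = 10 * log10(I / I_ref)
Compute ratio: I / I_ref = 43336374300
Compute log10: log10(43336374300) = 10.636853
Multiply: SIL = 10 * 10.636853 = 106.37

106.37 dB


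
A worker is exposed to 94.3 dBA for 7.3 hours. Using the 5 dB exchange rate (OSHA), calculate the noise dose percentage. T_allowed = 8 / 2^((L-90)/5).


Given values:
  L = 94.3 dBA, T = 7.3 hours
Formula: T_allowed = 8 / 2^((L - 90) / 5)
Compute exponent: (94.3 - 90) / 5 = 0.86
Compute 2^(0.86) = 1.815038
T_allowed = 8 / 1.815038 = 4.407621 hours
Dose = (T / T_allowed) * 100
Dose = (7.3 / 4.407621) * 100 = 165.62

165.62 %


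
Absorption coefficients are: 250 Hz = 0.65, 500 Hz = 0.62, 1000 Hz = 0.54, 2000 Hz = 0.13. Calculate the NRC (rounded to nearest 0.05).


Given values:
  a_250 = 0.65, a_500 = 0.62
  a_1000 = 0.54, a_2000 = 0.13
Formula: NRC = (a250 + a500 + a1000 + a2000) / 4
Sum = 0.65 + 0.62 + 0.54 + 0.13 = 1.94
NRC = 1.94 / 4 = 0.485
Rounded to nearest 0.05: 0.5

0.5


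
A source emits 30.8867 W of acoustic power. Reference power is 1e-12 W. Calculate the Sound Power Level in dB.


Given values:
  W = 30.8867 W
  W_ref = 1e-12 W
Formula: SWL = 10 * log10(W / W_ref)
Compute ratio: W / W_ref = 30886700000000
Compute log10: log10(30886700000000) = 13.489772
Multiply: SWL = 10 * 13.489772 = 134.9

134.9 dB


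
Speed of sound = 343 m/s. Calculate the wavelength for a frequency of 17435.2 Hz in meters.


Given values:
  c = 343 m/s, f = 17435.2 Hz
Formula: lambda = c / f
lambda = 343 / 17435.2
lambda = 0.0197

0.0197 m


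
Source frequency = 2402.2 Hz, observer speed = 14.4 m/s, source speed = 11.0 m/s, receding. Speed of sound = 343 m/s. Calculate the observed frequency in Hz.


Given values:
  f_s = 2402.2 Hz, v_o = 14.4 m/s, v_s = 11.0 m/s
  Direction: receding
Formula: f_o = f_s * (c - v_o) / (c + v_s)
Numerator: c - v_o = 343 - 14.4 = 328.6
Denominator: c + v_s = 343 + 11.0 = 354.0
f_o = 2402.2 * 328.6 / 354.0 = 2229.84

2229.84 Hz


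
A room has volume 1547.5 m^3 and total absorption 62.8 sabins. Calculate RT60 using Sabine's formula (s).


Given values:
  V = 1547.5 m^3
  A = 62.8 sabins
Formula: RT60 = 0.161 * V / A
Numerator: 0.161 * 1547.5 = 249.1475
RT60 = 249.1475 / 62.8 = 3.967

3.967 s


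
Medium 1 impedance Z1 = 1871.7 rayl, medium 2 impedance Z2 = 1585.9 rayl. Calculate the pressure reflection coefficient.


Given values:
  Z1 = 1871.7 rayl, Z2 = 1585.9 rayl
Formula: R = (Z2 - Z1) / (Z2 + Z1)
Numerator: Z2 - Z1 = 1585.9 - 1871.7 = -285.8
Denominator: Z2 + Z1 = 1585.9 + 1871.7 = 3457.6
R = -285.8 / 3457.6 = -0.0827

-0.0827


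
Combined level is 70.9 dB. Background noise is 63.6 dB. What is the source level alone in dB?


Given values:
  L_total = 70.9 dB, L_bg = 63.6 dB
Formula: L_source = 10 * log10(10^(L_total/10) - 10^(L_bg/10))
Convert to linear:
  10^(70.9/10) = 12302687.7081
  10^(63.6/10) = 2290867.6528
Difference: 12302687.7081 - 2290867.6528 = 10011820.0553
L_source = 10 * log10(10011820.0553) = 70.01

70.01 dB


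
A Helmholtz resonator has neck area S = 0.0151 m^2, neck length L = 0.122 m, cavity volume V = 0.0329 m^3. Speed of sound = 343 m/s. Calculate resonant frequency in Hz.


Given values:
  S = 0.0151 m^2, L = 0.122 m, V = 0.0329 m^3, c = 343 m/s
Formula: f = (c / (2*pi)) * sqrt(S / (V * L))
Compute V * L = 0.0329 * 0.122 = 0.0040138
Compute S / (V * L) = 0.0151 / 0.0040138 = 3.762
Compute sqrt(3.762) = 1.939588
Compute c / (2*pi) = 343 / 6.283185 = 54.590148
f = 54.590148 * 1.939588 = 105.88

105.88 Hz


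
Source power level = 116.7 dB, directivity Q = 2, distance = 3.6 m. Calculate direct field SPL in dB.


Given values:
  Lw = 116.7 dB, Q = 2, r = 3.6 m
Formula: SPL = Lw + 10 * log10(Q / (4 * pi * r^2))
Compute 4 * pi * r^2 = 4 * pi * 3.6^2 = 162.8602
Compute Q / denom = 2 / 162.8602 = 0.01228047
Compute 10 * log10(0.01228047) = -19.1079
SPL = 116.7 + (-19.1079) = 97.59

97.59 dB


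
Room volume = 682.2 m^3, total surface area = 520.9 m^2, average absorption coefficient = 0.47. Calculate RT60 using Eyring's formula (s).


Given values:
  V = 682.2 m^3, S = 520.9 m^2, alpha = 0.47
Formula: RT60 = 0.161 * V / (-S * ln(1 - alpha))
Compute ln(1 - 0.47) = ln(0.53) = -0.634878
Denominator: -520.9 * -0.634878 = 330.708
Numerator: 0.161 * 682.2 = 109.8342
RT60 = 109.8342 / 330.708 = 0.332

0.332 s


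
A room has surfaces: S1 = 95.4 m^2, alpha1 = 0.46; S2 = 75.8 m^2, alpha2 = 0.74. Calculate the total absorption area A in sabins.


Given surfaces:
  Surface 1: 95.4 * 0.46 = 43.884
  Surface 2: 75.8 * 0.74 = 56.092
Formula: A = sum(Si * alpha_i)
A = 43.884 + 56.092
A = 99.98

99.98 sabins


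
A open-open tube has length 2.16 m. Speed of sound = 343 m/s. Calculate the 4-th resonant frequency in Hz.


Given values:
  Tube type: open-open, L = 2.16 m, c = 343 m/s, n = 4
Formula: f_n = n * c / (2 * L)
Compute 2 * L = 2 * 2.16 = 4.32
f = 4 * 343 / 4.32
f = 317.59

317.59 Hz


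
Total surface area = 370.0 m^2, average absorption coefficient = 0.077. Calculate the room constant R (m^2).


Given values:
  S = 370.0 m^2, alpha = 0.077
Formula: R = S * alpha / (1 - alpha)
Numerator: 370.0 * 0.077 = 28.49
Denominator: 1 - 0.077 = 0.923
R = 28.49 / 0.923 = 30.87

30.87 m^2


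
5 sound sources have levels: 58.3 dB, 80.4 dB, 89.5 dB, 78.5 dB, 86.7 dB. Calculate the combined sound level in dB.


Formula: L_total = 10 * log10( sum(10^(Li/10)) )
  Source 1: 10^(58.3/10) = 676082.9754
  Source 2: 10^(80.4/10) = 109647819.6143
  Source 3: 10^(89.5/10) = 891250938.1337
  Source 4: 10^(78.5/10) = 70794578.4384
  Source 5: 10^(86.7/10) = 467735141.2872
Sum of linear values = 1540104560.449
L_total = 10 * log10(1540104560.449) = 91.88

91.88 dB


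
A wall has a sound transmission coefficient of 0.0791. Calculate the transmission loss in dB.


Given values:
  tau = 0.0791
Formula: TL = 10 * log10(1 / tau)
Compute 1 / tau = 1 / 0.0791 = 12.6422
Compute log10(12.6422) = 1.101823
TL = 10 * 1.101823 = 11.02

11.02 dB


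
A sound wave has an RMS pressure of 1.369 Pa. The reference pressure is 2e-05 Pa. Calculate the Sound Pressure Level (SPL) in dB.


Given values:
  p = 1.369 Pa
  p_ref = 2e-05 Pa
Formula: SPL = 20 * log10(p / p_ref)
Compute ratio: p / p_ref = 1.369 / 2e-05 = 68450
Compute log10: log10(68450) = 4.835373
Multiply: SPL = 20 * 4.835373 = 96.71

96.71 dB


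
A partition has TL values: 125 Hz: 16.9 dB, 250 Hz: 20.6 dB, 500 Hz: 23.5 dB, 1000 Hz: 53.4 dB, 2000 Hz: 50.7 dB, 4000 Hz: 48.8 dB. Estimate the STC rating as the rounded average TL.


Given TL values at each frequency:
  125 Hz: 16.9 dB
  250 Hz: 20.6 dB
  500 Hz: 23.5 dB
  1000 Hz: 53.4 dB
  2000 Hz: 50.7 dB
  4000 Hz: 48.8 dB
Formula: STC ~ round(average of TL values)
Sum = 16.9 + 20.6 + 23.5 + 53.4 + 50.7 + 48.8 = 213.9
Average = 213.9 / 6 = 35.65
Rounded: 36

36


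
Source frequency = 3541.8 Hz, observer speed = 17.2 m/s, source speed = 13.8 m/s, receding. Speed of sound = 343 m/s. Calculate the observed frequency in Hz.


Given values:
  f_s = 3541.8 Hz, v_o = 17.2 m/s, v_s = 13.8 m/s
  Direction: receding
Formula: f_o = f_s * (c - v_o) / (c + v_s)
Numerator: c - v_o = 343 - 17.2 = 325.8
Denominator: c + v_s = 343 + 13.8 = 356.8
f_o = 3541.8 * 325.8 / 356.8 = 3234.08

3234.08 Hz


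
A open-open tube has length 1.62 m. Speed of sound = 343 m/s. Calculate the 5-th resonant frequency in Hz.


Given values:
  Tube type: open-open, L = 1.62 m, c = 343 m/s, n = 5
Formula: f_n = n * c / (2 * L)
Compute 2 * L = 2 * 1.62 = 3.24
f = 5 * 343 / 3.24
f = 529.32

529.32 Hz


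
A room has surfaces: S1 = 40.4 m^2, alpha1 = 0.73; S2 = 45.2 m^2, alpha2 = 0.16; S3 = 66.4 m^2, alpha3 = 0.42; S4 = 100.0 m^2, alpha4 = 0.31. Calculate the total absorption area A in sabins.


Given surfaces:
  Surface 1: 40.4 * 0.73 = 29.492
  Surface 2: 45.2 * 0.16 = 7.232
  Surface 3: 66.4 * 0.42 = 27.888
  Surface 4: 100.0 * 0.31 = 31.0
Formula: A = sum(Si * alpha_i)
A = 29.492 + 7.232 + 27.888 + 31.0
A = 95.61

95.61 sabins


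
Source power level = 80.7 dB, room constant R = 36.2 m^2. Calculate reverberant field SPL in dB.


Given values:
  Lw = 80.7 dB, R = 36.2 m^2
Formula: SPL = Lw + 10 * log10(4 / R)
Compute 4 / R = 4 / 36.2 = 0.110497
Compute 10 * log10(0.110497) = -9.5665
SPL = 80.7 + (-9.5665) = 71.13

71.13 dB


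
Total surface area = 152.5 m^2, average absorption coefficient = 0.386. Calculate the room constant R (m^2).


Given values:
  S = 152.5 m^2, alpha = 0.386
Formula: R = S * alpha / (1 - alpha)
Numerator: 152.5 * 0.386 = 58.865
Denominator: 1 - 0.386 = 0.614
R = 58.865 / 0.614 = 95.87

95.87 m^2


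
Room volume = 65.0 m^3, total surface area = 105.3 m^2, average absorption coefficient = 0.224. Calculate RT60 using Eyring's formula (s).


Given values:
  V = 65.0 m^3, S = 105.3 m^2, alpha = 0.224
Formula: RT60 = 0.161 * V / (-S * ln(1 - alpha))
Compute ln(1 - 0.224) = ln(0.776) = -0.253603
Denominator: -105.3 * -0.253603 = 26.7044
Numerator: 0.161 * 65.0 = 10.465
RT60 = 10.465 / 26.7044 = 0.392

0.392 s


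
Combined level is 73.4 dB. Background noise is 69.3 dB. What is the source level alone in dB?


Given values:
  L_total = 73.4 dB, L_bg = 69.3 dB
Formula: L_source = 10 * log10(10^(L_total/10) - 10^(L_bg/10))
Convert to linear:
  10^(73.4/10) = 21877616.2395
  10^(69.3/10) = 8511380.382
Difference: 21877616.2395 - 8511380.382 = 13366235.8575
L_source = 10 * log10(13366235.8575) = 71.26

71.26 dB


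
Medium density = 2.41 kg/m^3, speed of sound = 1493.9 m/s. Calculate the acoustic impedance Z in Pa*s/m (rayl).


Given values:
  rho = 2.41 kg/m^3
  c = 1493.9 m/s
Formula: Z = rho * c
Z = 2.41 * 1493.9
Z = 3600.3

3600.3 rayl


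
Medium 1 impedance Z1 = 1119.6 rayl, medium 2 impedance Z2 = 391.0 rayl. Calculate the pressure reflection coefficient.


Given values:
  Z1 = 1119.6 rayl, Z2 = 391.0 rayl
Formula: R = (Z2 - Z1) / (Z2 + Z1)
Numerator: Z2 - Z1 = 391.0 - 1119.6 = -728.6
Denominator: Z2 + Z1 = 391.0 + 1119.6 = 1510.6
R = -728.6 / 1510.6 = -0.4823

-0.4823


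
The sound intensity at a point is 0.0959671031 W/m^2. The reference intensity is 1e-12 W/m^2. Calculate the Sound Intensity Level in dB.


Given values:
  I = 0.0959671031 W/m^2
  I_ref = 1e-12 W/m^2
Formula: SIL = 10 * log10(I / I_ref)
Compute ratio: I / I_ref = 95967103100
Compute log10: log10(95967103100) = 10.982122
Multiply: SIL = 10 * 10.982122 = 109.82

109.82 dB


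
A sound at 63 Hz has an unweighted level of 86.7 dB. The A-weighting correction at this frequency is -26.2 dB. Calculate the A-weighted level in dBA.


Given values:
  SPL = 86.7 dB
  A-weighting at 63 Hz = -26.2 dB
Formula: L_A = SPL + A_weight
L_A = 86.7 + (-26.2)
L_A = 60.5

60.5 dBA


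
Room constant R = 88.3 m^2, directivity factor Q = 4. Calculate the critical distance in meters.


Given values:
  R = 88.3 m^2, Q = 4
Formula: d_c = 0.141 * sqrt(Q * R)
Compute Q * R = 4 * 88.3 = 353.2
Compute sqrt(353.2) = 18.7936
d_c = 0.141 * 18.7936 = 2.65

2.65 m


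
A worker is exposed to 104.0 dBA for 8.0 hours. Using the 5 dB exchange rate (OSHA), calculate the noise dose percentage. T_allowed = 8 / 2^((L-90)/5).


Given values:
  L = 104.0 dBA, T = 8.0 hours
Formula: T_allowed = 8 / 2^((L - 90) / 5)
Compute exponent: (104.0 - 90) / 5 = 2.8
Compute 2^(2.8) = 6.964405
T_allowed = 8 / 6.964405 = 1.148698 hours
Dose = (T / T_allowed) * 100
Dose = (8.0 / 1.148698) * 100 = 696.44

696.44 %


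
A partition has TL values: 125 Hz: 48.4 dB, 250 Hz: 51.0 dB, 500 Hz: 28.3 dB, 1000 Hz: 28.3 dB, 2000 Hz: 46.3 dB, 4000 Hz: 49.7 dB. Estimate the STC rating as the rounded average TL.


Given TL values at each frequency:
  125 Hz: 48.4 dB
  250 Hz: 51.0 dB
  500 Hz: 28.3 dB
  1000 Hz: 28.3 dB
  2000 Hz: 46.3 dB
  4000 Hz: 49.7 dB
Formula: STC ~ round(average of TL values)
Sum = 48.4 + 51.0 + 28.3 + 28.3 + 46.3 + 49.7 = 252.0
Average = 252.0 / 6 = 42.0
Rounded: 42

42


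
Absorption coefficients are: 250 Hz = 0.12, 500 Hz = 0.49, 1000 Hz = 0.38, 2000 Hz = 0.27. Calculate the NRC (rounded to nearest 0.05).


Given values:
  a_250 = 0.12, a_500 = 0.49
  a_1000 = 0.38, a_2000 = 0.27
Formula: NRC = (a250 + a500 + a1000 + a2000) / 4
Sum = 0.12 + 0.49 + 0.38 + 0.27 = 1.26
NRC = 1.26 / 4 = 0.315
Rounded to nearest 0.05: 0.3

0.3


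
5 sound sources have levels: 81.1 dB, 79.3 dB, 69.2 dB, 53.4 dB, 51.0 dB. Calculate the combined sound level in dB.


Formula: L_total = 10 * log10( sum(10^(Li/10)) )
  Source 1: 10^(81.1/10) = 128824955.1693
  Source 2: 10^(79.3/10) = 85113803.8202
  Source 3: 10^(69.2/10) = 8317637.711
  Source 4: 10^(53.4/10) = 218776.1624
  Source 5: 10^(51.0/10) = 125892.5412
Sum of linear values = 222601065.4041
L_total = 10 * log10(222601065.4041) = 83.48

83.48 dB


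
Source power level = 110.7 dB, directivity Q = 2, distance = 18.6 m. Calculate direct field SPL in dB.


Given values:
  Lw = 110.7 dB, Q = 2, r = 18.6 m
Formula: SPL = Lw + 10 * log10(Q / (4 * pi * r^2))
Compute 4 * pi * r^2 = 4 * pi * 18.6^2 = 4347.4616
Compute Q / denom = 2 / 4347.4616 = 0.00046004
Compute 10 * log10(0.00046004) = -33.372
SPL = 110.7 + (-33.372) = 77.33

77.33 dB


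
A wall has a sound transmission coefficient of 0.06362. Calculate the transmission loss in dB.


Given values:
  tau = 0.06362
Formula: TL = 10 * log10(1 / tau)
Compute 1 / tau = 1 / 0.06362 = 15.7183
Compute log10(15.7183) = 1.196406
TL = 10 * 1.196406 = 11.96

11.96 dB


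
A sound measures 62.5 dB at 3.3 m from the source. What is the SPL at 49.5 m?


Given values:
  SPL1 = 62.5 dB, r1 = 3.3 m, r2 = 49.5 m
Formula: SPL2 = SPL1 - 20 * log10(r2 / r1)
Compute ratio: r2 / r1 = 49.5 / 3.3 = 15.0
Compute log10: log10(15.0) = 1.176091
Compute drop: 20 * 1.176091 = 23.5218
SPL2 = 62.5 - 23.5218 = 38.98

38.98 dB


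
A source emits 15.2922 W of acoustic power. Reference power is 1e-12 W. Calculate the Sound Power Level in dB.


Given values:
  W = 15.2922 W
  W_ref = 1e-12 W
Formula: SWL = 10 * log10(W / W_ref)
Compute ratio: W / W_ref = 15292200000000
Compute log10: log10(15292200000000) = 13.18447
Multiply: SWL = 10 * 13.18447 = 131.84

131.84 dB


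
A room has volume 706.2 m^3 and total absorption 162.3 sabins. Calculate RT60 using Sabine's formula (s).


Given values:
  V = 706.2 m^3
  A = 162.3 sabins
Formula: RT60 = 0.161 * V / A
Numerator: 0.161 * 706.2 = 113.6982
RT60 = 113.6982 / 162.3 = 0.701

0.701 s


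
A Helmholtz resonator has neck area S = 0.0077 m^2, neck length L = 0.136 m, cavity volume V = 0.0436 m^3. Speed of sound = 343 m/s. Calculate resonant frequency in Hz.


Given values:
  S = 0.0077 m^2, L = 0.136 m, V = 0.0436 m^3, c = 343 m/s
Formula: f = (c / (2*pi)) * sqrt(S / (V * L))
Compute V * L = 0.0436 * 0.136 = 0.0059296
Compute S / (V * L) = 0.0077 / 0.0059296 = 1.2986
Compute sqrt(1.2986) = 1.139561
Compute c / (2*pi) = 343 / 6.283185 = 54.590148
f = 54.590148 * 1.139561 = 62.21

62.21 Hz


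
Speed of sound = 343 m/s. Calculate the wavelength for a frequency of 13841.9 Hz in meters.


Given values:
  c = 343 m/s, f = 13841.9 Hz
Formula: lambda = c / f
lambda = 343 / 13841.9
lambda = 0.0248

0.0248 m


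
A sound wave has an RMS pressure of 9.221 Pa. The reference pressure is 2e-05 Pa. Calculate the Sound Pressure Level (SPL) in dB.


Given values:
  p = 9.221 Pa
  p_ref = 2e-05 Pa
Formula: SPL = 20 * log10(p / p_ref)
Compute ratio: p / p_ref = 9.221 / 2e-05 = 461050
Compute log10: log10(461050) = 5.663748
Multiply: SPL = 20 * 5.663748 = 113.27

113.27 dB


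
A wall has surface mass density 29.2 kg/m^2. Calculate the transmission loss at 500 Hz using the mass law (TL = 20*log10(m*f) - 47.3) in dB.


Given values:
  m = 29.2 kg/m^2, f = 500 Hz
Formula: TL = 20 * log10(m * f) - 47.3
Compute m * f = 29.2 * 500 = 14600.0
Compute log10(14600.0) = 4.164353
Compute 20 * 4.164353 = 83.2871
TL = 83.2871 - 47.3 = 35.99

35.99 dB


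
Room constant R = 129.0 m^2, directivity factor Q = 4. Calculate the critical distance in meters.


Given values:
  R = 129.0 m^2, Q = 4
Formula: d_c = 0.141 * sqrt(Q * R)
Compute Q * R = 4 * 129.0 = 516.0
Compute sqrt(516.0) = 22.7156
d_c = 0.141 * 22.7156 = 3.203

3.203 m


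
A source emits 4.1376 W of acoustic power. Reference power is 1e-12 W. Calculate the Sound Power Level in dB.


Given values:
  W = 4.1376 W
  W_ref = 1e-12 W
Formula: SWL = 10 * log10(W / W_ref)
Compute ratio: W / W_ref = 4137600000000
Compute log10: log10(4137600000000) = 12.616749
Multiply: SWL = 10 * 12.616749 = 126.17

126.17 dB
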